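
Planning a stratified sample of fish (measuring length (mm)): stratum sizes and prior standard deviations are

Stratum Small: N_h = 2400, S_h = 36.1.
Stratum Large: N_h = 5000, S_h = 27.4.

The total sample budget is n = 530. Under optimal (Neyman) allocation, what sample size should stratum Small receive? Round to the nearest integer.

Neyman allocation: n_h = n · N_h S_h / Σ N_i S_i, with n = 530.
  stratum Small: N_h·S_h = 2400·36.1 = 86640.00
  stratum Large: N_h·S_h = 5000·27.4 = 137000.00
Σ N_h S_h = 223640.00
n for stratum Small = 530·86640.00/223640.00 = 205.326 → 205

205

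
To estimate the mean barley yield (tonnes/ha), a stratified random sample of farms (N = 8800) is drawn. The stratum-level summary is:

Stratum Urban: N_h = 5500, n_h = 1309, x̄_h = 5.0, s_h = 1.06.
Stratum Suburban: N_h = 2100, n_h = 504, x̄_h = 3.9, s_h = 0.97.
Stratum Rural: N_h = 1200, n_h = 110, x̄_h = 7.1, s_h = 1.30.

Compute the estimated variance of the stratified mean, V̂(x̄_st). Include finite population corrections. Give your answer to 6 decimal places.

V̂(x̄_st) = Σ W_h² (1 − n_h/N_h) s_h²/n_h, with W_h = N_h/N and N = 8800:
  stratum Urban: (5500/8800)²·(1 − 1309/5500)·1.06²/1309 = 0.000255498
  stratum Suburban: (2100/8800)²·(1 − 504/2100)·0.97²/504 = 8.07978e-05
  stratum Rural: (1200/8800)²·(1 − 110/1200)·1.30²/110 = 0.000259499
V̂(x̄_st) = 0.000595795

V̂(x̄_st) ≈ 0.000596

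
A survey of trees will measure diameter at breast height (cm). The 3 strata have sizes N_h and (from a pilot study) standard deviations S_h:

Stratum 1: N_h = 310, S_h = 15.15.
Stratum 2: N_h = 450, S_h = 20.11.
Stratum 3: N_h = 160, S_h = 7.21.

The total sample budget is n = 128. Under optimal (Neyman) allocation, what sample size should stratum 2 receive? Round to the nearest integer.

Neyman allocation: n_h = n · N_h S_h / Σ N_i S_i, with n = 128.
  stratum 1: N_h·S_h = 310·15.15 = 4696.50
  stratum 2: N_h·S_h = 450·20.11 = 9049.50
  stratum 3: N_h·S_h = 160·7.21 = 1153.60
Σ N_h S_h = 14899.60
n for stratum 2 = 128·9049.50/14899.60 = 77.743 → 78

78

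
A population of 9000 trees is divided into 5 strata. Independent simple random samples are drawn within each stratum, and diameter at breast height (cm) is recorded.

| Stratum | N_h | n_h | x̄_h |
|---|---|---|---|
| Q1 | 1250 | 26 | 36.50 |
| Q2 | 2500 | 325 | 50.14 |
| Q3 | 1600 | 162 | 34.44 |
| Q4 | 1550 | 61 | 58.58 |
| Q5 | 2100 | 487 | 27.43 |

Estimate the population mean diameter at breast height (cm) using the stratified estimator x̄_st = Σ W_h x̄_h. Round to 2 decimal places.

N = Σ N_h = 9000. Stratum weights W_h = N_h/N.
x̄_st = (1250·36.50 + 2500·50.14 + 1600·34.44 + 1550·58.58 + 2100·27.43) / 9000 = 41.6090

x̄_st ≈ 41.61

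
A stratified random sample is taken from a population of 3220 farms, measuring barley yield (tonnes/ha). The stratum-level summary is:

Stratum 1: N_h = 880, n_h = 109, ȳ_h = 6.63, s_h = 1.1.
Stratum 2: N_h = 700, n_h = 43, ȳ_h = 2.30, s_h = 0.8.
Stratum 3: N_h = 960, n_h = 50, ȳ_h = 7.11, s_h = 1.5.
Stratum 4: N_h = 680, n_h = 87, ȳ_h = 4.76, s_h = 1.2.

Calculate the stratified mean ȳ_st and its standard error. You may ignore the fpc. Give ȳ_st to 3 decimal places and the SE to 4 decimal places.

ȳ_st = Σ W_h ȳ_h = (880·6.63 + 700·2.30 + 960·7.11 + 680·4.76)/3220 = 5.43689
V̂(ȳ_st) = Σ W_h² s_h²/n_h, with W_h = N_h/N and N = 3220:
  stratum 1: (880/3220)²·1.1²/109 = 0.000829111
  stratum 2: (700/3220)²·0.8²/43 = 0.000703389
  stratum 3: (960/3220)²·1.5²/50 = 0.00399985
  stratum 4: (680/3220)²·1.2²/87 = 0.000738158
V̂(ȳ_st) = 0.0062705
SE(ȳ_st) = √0.0062705 = 0.0791865

ȳ_st ≈ 5.437, SE ≈ 0.0792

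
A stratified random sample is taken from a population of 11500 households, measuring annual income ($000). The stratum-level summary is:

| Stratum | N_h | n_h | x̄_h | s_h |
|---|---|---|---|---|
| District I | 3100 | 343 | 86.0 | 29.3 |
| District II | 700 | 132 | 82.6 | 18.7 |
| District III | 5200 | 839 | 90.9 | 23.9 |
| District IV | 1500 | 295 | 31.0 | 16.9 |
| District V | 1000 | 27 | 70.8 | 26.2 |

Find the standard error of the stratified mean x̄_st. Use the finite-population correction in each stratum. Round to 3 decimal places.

SE(x̄_st) ≈ 0.698

V̂(x̄_st) = Σ W_h² (1 − n_h/N_h) s_h²/n_h, with W_h = N_h/N and N = 11500:
  stratum District I: (3100/11500)²·(1 − 343/3100)·29.3²/343 = 0.16175
  stratum District II: (700/11500)²·(1 − 132/700)·18.7²/132 = 0.00796453
  stratum District III: (5200/11500)²·(1 − 839/5200)·23.9²/839 = 0.116742
  stratum District IV: (1500/11500)²·(1 − 295/1500)·16.9²/295 = 0.0132323
  stratum District V: (1000/11500)²·(1 − 27/1000)·26.2²/27 = 0.187049
V̂(x̄_st) = 0.486738
SE(x̄_st) = √0.486738 = 0.697666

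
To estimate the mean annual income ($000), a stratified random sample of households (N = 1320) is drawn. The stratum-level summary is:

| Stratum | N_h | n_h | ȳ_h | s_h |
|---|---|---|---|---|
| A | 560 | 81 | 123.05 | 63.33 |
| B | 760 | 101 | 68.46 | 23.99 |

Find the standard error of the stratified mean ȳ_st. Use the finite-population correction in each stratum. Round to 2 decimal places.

SE(ȳ_st) ≈ 3.04

V̂(ȳ_st) = Σ W_h² (1 − n_h/N_h) s_h²/n_h, with W_h = N_h/N and N = 1320:
  stratum A: (560/1320)²·(1 − 81/560)·63.33²/81 = 7.62271
  stratum B: (760/1320)²·(1 − 101/760)·23.99²/101 = 1.63791
V̂(ȳ_st) = 9.26063
SE(ȳ_st) = √9.26063 = 3.04313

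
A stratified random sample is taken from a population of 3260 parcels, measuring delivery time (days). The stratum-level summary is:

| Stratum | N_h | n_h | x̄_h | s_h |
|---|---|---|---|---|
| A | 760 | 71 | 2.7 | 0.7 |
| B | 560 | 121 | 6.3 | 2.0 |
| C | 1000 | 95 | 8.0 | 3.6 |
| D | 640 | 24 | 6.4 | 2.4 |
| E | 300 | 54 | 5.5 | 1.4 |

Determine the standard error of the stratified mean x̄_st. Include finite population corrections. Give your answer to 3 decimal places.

SE(x̄_st) ≈ 0.148

V̂(x̄_st) = Σ W_h² (1 − n_h/N_h) s_h²/n_h, with W_h = N_h/N and N = 3260:
  stratum A: (760/3260)²·(1 − 71/760)·0.7²/71 = 0.000340044
  stratum B: (560/3260)²·(1 − 121/560)·2.0²/121 = 0.000764702
  stratum C: (1000/3260)²·(1 − 95/1000)·3.6²/95 = 0.011617
  stratum D: (640/3260)²·(1 − 24/640)·2.4²/24 = 0.00890301
  stratum E: (300/3260)²·(1 − 54/300)·1.4²/54 = 0.000252048
V̂(x̄_st) = 0.0218768
SE(x̄_st) = √0.0218768 = 0.147908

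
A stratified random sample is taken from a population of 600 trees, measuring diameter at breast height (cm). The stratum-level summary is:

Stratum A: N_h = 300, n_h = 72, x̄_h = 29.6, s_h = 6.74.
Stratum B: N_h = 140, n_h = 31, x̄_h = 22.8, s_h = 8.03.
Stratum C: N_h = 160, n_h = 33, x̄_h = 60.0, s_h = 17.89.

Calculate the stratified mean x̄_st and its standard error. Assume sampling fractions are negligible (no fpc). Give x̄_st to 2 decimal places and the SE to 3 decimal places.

x̄_st = Σ W_h x̄_h = (300·29.6 + 140·22.8 + 160·60.0)/600 = 36.12000
V̂(x̄_st) = Σ W_h² s_h²/n_h, with W_h = N_h/N and N = 600:
  stratum A: (300/600)²·6.74²/72 = 0.157735
  stratum B: (140/600)²·8.03²/31 = 0.113246
  stratum C: (160/600)²·17.89²/33 = 0.689675
V̂(x̄_st) = 0.960655
SE(x̄_st) = √0.960655 = 0.98013

x̄_st ≈ 36.12, SE ≈ 0.980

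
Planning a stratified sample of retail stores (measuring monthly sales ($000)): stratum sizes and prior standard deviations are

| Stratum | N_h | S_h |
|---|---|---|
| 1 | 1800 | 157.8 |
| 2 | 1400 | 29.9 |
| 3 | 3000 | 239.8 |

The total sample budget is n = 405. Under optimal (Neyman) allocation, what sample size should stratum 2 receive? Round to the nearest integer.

Neyman allocation: n_h = n · N_h S_h / Σ N_i S_i, with n = 405.
  stratum 1: N_h·S_h = 1800·157.8 = 284040.00
  stratum 2: N_h·S_h = 1400·29.9 = 41860.00
  stratum 3: N_h·S_h = 3000·239.8 = 719400.00
Σ N_h S_h = 1045300.00
n for stratum 2 = 405·41860.00/1045300.00 = 16.219 → 16

16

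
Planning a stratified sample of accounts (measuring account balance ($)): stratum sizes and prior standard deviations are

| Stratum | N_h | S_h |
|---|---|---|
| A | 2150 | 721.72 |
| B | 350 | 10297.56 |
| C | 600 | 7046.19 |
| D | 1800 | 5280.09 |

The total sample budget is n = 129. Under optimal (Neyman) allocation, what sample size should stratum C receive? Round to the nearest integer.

29

Neyman allocation: n_h = n · N_h S_h / Σ N_i S_i, with n = 129.
  stratum A: N_h·S_h = 2150·721.72 = 1551698.00
  stratum B: N_h·S_h = 350·10297.56 = 3604146.00
  stratum C: N_h·S_h = 600·7046.19 = 4227714.00
  stratum D: N_h·S_h = 1800·5280.09 = 9504162.00
Σ N_h S_h = 18887720.00
n for stratum C = 129·4227714.00/18887720.00 = 28.875 → 29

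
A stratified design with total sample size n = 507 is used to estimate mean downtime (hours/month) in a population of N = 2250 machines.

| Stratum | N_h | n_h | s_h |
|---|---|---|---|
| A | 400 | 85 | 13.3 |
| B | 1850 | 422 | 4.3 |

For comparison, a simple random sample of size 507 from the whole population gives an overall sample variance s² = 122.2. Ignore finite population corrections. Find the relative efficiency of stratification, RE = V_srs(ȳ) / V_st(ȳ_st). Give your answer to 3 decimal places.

RE ≈ 2.527

V̂(ȳ_st) = Σ W_h² s_h²/n_h, with W_h = N_h/N and N = 2250:
  stratum A: (400/2250)²·13.3²/85 = 0.0657717
  stratum B: (1850/2250)²·4.3²/422 = 0.0296212
V_st = 0.095393
V_srs = s²/n = 122.2/507 = 0.241026
Relative efficiency = V_srs / V_st = 0.241026/0.095393 = 2.5267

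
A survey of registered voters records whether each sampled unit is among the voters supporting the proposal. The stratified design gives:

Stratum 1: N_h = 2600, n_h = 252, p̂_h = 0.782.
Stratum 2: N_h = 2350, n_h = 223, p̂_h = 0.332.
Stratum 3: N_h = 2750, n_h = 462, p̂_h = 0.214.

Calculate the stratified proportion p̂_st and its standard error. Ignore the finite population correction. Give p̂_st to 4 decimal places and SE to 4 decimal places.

N = 7700; stratum weights W_h = N_h/N.
p̂_st = Σ W_h p̂_h = (2600·0.782 + 2350·0.332 + 2750·0.214)/7700 = 0.44181
V̂(p̂_st) = Σ W_h² p̂_h(1−p̂_h)/(n_h−1):
  stratum 1: (2600/7700)²·0.782·0.218/251 = 7.74381e-05
  stratum 2: (2350/7700)²·0.332·0.668/222 = 9.30499e-05
  stratum 3: (2750/7700)²·0.214·0.786/461 = 4.65392e-05
V̂(p̂_st) = 0.000217027; SE = √V̂ = 0.0147318

p̂_st ≈ 0.4418, SE ≈ 0.0147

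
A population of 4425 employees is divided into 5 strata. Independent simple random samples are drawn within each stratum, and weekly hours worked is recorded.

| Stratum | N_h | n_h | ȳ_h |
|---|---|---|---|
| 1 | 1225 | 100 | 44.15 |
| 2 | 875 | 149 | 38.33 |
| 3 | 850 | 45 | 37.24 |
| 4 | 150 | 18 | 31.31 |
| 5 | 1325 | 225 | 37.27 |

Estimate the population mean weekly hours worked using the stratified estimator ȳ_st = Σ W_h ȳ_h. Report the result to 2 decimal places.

ȳ_st ≈ 39.18

N = Σ N_h = 4425. Stratum weights W_h = N_h/N.
ȳ_st = (1225·44.15 + 875·38.33 + 850·37.24 + 150·31.31 + 1325·37.27) / 4425 = 39.1764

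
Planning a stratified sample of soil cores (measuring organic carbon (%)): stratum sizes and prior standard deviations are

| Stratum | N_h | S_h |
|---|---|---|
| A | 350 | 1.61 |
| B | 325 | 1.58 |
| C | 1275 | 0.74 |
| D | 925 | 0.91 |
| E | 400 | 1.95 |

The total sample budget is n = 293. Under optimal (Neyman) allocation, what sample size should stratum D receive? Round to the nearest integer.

Neyman allocation: n_h = n · N_h S_h / Σ N_i S_i, with n = 293.
  stratum A: N_h·S_h = 350·1.61 = 563.50
  stratum B: N_h·S_h = 325·1.58 = 513.50
  stratum C: N_h·S_h = 1275·0.74 = 943.50
  stratum D: N_h·S_h = 925·0.91 = 841.75
  stratum E: N_h·S_h = 400·1.95 = 780.00
Σ N_h S_h = 3642.25
n for stratum D = 293·841.75/3642.25 = 67.714 → 68

68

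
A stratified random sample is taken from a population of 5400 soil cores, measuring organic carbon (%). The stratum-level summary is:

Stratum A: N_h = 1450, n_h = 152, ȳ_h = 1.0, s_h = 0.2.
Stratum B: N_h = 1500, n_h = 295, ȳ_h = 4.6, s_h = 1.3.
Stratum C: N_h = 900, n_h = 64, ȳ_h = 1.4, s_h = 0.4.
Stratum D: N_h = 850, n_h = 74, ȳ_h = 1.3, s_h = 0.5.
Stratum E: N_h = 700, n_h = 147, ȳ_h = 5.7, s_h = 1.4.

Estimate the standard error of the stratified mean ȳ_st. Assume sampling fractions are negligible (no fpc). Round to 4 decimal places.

V̂(ȳ_st) = Σ W_h² s_h²/n_h, with W_h = N_h/N and N = 5400:
  stratum A: (1450/5400)²·0.2²/152 = 1.89743e-05
  stratum B: (1500/5400)²·1.3²/295 = 0.000442038
  stratum C: (900/5400)²·0.4²/64 = 6.94444e-05
  stratum D: (850/5400)²·0.5²/74 = 8.37064e-05
  stratum E: (700/5400)²·1.4²/147 = 0.000224051
V̂(ȳ_st) = 0.000838214
SE(ȳ_st) = √0.000838214 = 0.0289519

SE(ȳ_st) ≈ 0.0290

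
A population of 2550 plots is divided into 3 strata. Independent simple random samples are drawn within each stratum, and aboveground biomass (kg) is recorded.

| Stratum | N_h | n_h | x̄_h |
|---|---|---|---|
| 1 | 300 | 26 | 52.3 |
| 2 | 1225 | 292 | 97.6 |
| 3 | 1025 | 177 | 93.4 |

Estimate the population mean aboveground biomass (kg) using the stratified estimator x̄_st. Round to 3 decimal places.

x̄_st ≈ 90.582

N = Σ N_h = 2550. Stratum weights W_h = N_h/N.
x̄_st = (300·52.3 + 1225·97.6 + 1025·93.4) / 2550 = 90.58235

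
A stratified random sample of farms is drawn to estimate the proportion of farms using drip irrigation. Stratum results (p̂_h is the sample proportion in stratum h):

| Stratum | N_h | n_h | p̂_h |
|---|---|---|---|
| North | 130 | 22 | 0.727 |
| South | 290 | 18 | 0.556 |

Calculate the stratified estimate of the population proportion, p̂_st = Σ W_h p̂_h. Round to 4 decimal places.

p̂_st ≈ 0.6089

N = 420; stratum weights W_h = N_h/N.
p̂_st = Σ W_h p̂_h = (130·0.727 + 290·0.556)/420 = 0.60893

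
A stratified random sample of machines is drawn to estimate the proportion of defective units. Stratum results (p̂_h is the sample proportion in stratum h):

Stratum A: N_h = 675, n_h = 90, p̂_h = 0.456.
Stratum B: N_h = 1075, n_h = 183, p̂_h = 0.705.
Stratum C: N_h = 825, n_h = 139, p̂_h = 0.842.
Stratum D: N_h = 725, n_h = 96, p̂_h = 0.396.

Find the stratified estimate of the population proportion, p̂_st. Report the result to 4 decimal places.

p̂_st ≈ 0.6204

N = 3300; stratum weights W_h = N_h/N.
p̂_st = Σ W_h p̂_h = (675·0.456 + 1075·0.705 + 825·0.842 + 725·0.396)/3300 = 0.62043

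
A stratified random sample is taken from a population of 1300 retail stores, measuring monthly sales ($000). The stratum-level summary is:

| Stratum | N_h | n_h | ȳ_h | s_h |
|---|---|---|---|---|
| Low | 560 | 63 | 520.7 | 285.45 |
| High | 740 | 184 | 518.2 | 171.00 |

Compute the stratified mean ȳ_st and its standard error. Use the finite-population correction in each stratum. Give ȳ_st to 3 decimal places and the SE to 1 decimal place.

ȳ_st ≈ 519.277, SE ≈ 15.9

ȳ_st = Σ W_h ȳ_h = (560·520.7 + 740·518.2)/1300 = 519.27692
V̂(ȳ_st) = Σ W_h² (1 − n_h/N_h) s_h²/n_h, with W_h = N_h/N and N = 1300:
  stratum Low: (560/1300)²·(1 − 63/560)·285.45²/63 = 212.999
  stratum High: (740/1300)²·(1 − 184/740)·171.00²/184 = 38.6896
V̂(ȳ_st) = 251.688
SE(ȳ_st) = √251.688 = 15.8647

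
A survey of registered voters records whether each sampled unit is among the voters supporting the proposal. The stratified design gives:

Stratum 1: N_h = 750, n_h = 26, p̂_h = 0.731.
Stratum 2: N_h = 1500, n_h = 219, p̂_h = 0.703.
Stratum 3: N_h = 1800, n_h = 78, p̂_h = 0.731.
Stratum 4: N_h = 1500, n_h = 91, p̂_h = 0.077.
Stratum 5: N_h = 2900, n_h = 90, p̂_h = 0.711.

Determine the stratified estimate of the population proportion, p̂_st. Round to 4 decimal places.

p̂_st ≈ 0.6031

N = 8450; stratum weights W_h = N_h/N.
p̂_st = Σ W_h p̂_h = (750·0.731 + 1500·0.703 + 1800·0.731 + 1500·0.077 + 2900·0.711)/8450 = 0.60307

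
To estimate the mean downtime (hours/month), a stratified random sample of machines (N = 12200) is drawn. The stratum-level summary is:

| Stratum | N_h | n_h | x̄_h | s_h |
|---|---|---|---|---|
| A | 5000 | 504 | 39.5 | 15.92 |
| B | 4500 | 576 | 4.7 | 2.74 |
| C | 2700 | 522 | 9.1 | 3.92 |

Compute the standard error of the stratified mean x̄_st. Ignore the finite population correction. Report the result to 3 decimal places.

SE(x̄_st) ≈ 0.296

V̂(x̄_st) = Σ W_h² s_h²/n_h, with W_h = N_h/N and N = 12200:
  stratum A: (5000/12200)²·15.92²/504 = 0.0844648
  stratum B: (4500/12200)²·2.74²/576 = 0.00177331
  stratum C: (2700/12200)²·3.92²/522 = 0.00144181
V̂(x̄_st) = 0.08768
SE(x̄_st) = √0.08768 = 0.296108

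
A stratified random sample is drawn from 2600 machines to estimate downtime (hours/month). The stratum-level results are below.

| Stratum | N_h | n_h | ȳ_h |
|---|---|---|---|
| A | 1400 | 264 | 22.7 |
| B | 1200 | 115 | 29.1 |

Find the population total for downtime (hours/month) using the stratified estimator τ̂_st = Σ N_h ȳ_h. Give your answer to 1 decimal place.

τ̂_st ≈ 66700.0

τ̂_st = Σ N_h ȳ_h = 1400·22.7 + 1200·29.1 = 66700.0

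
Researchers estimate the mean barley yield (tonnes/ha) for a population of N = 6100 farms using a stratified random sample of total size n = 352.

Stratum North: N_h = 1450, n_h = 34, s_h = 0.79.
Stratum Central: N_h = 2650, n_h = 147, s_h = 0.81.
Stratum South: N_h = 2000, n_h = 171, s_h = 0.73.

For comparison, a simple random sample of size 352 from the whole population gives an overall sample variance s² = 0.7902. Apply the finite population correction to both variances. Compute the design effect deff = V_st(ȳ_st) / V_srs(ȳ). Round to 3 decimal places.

V̂(ȳ_st) = Σ W_h² (1 − n_h/N_h) s_h²/n_h, with W_h = N_h/N and N = 6100:
  stratum North: (1450/6100)²·(1 − 34/1450)·0.79²/34 = 0.00101285
  stratum Central: (2650/6100)²·(1 − 147/2650)·0.81²/147 = 0.000795609
  stratum South: (2000/6100)²·(1 − 171/2000)·0.73²/171 = 0.000306361
V_st = 0.00211482
V_srs = (1 − 352/6100)·0.7902/352 = 0.00211535
deff = V_st / V_srs = 0.00211482/0.00211535 = 0.9998

deff ≈ 1.000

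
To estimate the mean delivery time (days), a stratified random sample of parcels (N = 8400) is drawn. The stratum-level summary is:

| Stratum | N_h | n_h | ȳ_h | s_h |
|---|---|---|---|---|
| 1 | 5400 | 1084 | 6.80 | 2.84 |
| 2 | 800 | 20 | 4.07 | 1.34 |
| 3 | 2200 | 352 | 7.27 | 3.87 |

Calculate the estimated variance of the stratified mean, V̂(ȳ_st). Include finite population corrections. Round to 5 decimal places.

V̂(ȳ_st) = Σ W_h² (1 − n_h/N_h) s_h²/n_h, with W_h = N_h/N and N = 8400:
  stratum 1: (5400/8400)²·(1 − 1084/5400)·2.84²/1084 = 0.00245767
  stratum 2: (800/8400)²·(1 − 20/800)·1.34²/20 = 0.000793973
  stratum 3: (2200/8400)²·(1 − 352/2200)·3.87²/352 = 0.00245158
V̂(ȳ_st) = 0.00570322

V̂(ȳ_st) ≈ 0.00570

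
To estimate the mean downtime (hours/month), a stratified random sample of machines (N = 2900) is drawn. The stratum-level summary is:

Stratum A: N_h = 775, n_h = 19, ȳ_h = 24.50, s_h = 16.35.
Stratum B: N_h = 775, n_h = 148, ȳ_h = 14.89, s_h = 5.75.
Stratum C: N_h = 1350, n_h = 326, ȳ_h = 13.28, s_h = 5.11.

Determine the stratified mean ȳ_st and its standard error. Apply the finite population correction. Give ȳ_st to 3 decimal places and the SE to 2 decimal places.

ȳ_st = Σ W_h ȳ_h = (775·24.50 + 775·14.89 + 1350·13.28)/2900 = 16.70871
V̂(ȳ_st) = Σ W_h² (1 − n_h/N_h) s_h²/n_h, with W_h = N_h/N and N = 2900:
  stratum A: (775/2900)²·(1 − 19/775)·16.35²/19 = 0.980188
  stratum B: (775/2900)²·(1 − 148/775)·5.75²/148 = 0.0129077
  stratum C: (1350/2900)²·(1 − 326/1350)·5.11²/326 = 0.0131662
V̂(ȳ_st) = 1.00626
SE(ȳ_st) = √1.00626 = 1.00313

ȳ_st ≈ 16.709, SE ≈ 1.00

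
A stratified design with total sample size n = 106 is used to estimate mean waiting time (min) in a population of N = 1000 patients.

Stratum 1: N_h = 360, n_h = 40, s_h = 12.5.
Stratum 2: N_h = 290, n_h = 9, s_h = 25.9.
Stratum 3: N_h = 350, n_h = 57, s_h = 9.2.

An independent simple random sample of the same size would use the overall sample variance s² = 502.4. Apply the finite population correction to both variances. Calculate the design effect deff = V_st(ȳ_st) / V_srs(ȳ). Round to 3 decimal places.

V̂(ȳ_st) = Σ W_h² (1 − n_h/N_h) s_h²/n_h, with W_h = N_h/N and N = 1000:
  stratum 1: (360/1000)²·(1 − 40/360)·12.5²/40 = 0.45
  stratum 2: (290/1000)²·(1 − 9/290)·25.9²/9 = 6.07381
  stratum 3: (350/1000)²·(1 − 57/350)·9.2²/57 = 0.152278
V_st = 6.67609
V_srs = (1 − 106/1000)·502.4/106 = 4.23722
deff = V_st / V_srs = 6.67609/4.23722 = 1.5756

deff ≈ 1.576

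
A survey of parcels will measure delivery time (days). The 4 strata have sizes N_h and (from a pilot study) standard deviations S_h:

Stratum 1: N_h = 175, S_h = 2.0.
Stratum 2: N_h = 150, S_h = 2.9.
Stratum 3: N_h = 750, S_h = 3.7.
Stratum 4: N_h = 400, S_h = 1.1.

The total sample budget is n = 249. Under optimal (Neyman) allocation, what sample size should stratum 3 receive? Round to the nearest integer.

173

Neyman allocation: n_h = n · N_h S_h / Σ N_i S_i, with n = 249.
  stratum 1: N_h·S_h = 175·2.0 = 350.00
  stratum 2: N_h·S_h = 150·2.9 = 435.00
  stratum 3: N_h·S_h = 750·3.7 = 2775.00
  stratum 4: N_h·S_h = 400·1.1 = 440.00
Σ N_h S_h = 4000.00
n for stratum 3 = 249·2775.00/4000.00 = 172.744 → 173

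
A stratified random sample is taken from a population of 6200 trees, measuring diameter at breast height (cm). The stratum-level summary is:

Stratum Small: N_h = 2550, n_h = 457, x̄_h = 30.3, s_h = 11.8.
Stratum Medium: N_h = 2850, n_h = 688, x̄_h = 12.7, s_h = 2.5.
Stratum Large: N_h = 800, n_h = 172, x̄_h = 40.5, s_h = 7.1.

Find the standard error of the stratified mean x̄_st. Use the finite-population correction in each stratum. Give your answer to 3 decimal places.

SE(x̄_st) ≈ 0.218

V̂(x̄_st) = Σ W_h² (1 − n_h/N_h) s_h²/n_h, with W_h = N_h/N and N = 6200:
  stratum Small: (2550/6200)²·(1 − 457/2550)·11.8²/457 = 0.0423033
  stratum Medium: (2850/6200)²·(1 − 688/2850)·2.5²/688 = 0.00145616
  stratum Large: (800/6200)²·(1 − 172/800)·7.1²/172 = 0.00383049
V̂(x̄_st) = 0.0475899
SE(x̄_st) = √0.0475899 = 0.218151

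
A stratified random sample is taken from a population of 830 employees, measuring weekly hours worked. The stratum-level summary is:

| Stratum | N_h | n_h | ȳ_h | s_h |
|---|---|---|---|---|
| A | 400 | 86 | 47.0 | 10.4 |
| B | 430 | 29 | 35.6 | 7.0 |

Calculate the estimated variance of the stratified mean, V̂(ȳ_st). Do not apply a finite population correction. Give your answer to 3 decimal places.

V̂(ȳ_st) ≈ 0.746

V̂(ȳ_st) = Σ W_h² s_h²/n_h, with W_h = N_h/N and N = 830:
  stratum A: (400/830)²·10.4²/86 = 0.2921
  stratum B: (430/830)²·7.0²/29 = 0.453502
V̂(ȳ_st) = 0.745602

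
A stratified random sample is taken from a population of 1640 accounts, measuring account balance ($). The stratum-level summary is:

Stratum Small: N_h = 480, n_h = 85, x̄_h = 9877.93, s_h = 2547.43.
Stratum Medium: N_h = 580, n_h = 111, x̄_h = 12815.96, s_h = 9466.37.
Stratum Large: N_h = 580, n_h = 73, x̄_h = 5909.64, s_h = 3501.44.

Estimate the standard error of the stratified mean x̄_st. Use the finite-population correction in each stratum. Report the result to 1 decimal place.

SE(x̄_st) ≈ 324.6

V̂(x̄_st) = Σ W_h² (1 − n_h/N_h) s_h²/n_h, with W_h = N_h/N and N = 1640:
  stratum Small: (480/1640)²·(1 − 85/480)·2547.43²/85 = 5381.91
  stratum Medium: (580/1640)²·(1 − 111/580)·9466.37²/111 = 81650.2
  stratum Large: (580/1640)²·(1 − 73/580)·3501.44²/73 = 18361.9
V̂(x̄_st) = 105394
SE(x̄_st) = √105394 = 324.644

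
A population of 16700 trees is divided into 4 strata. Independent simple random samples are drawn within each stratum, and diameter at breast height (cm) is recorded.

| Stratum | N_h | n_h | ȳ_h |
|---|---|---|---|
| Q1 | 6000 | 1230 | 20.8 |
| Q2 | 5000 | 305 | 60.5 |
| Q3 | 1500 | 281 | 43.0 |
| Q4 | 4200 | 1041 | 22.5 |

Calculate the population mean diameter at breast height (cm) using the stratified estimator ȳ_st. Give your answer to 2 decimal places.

N = Σ N_h = 16700. Stratum weights W_h = N_h/N.
ȳ_st = (6000·20.8 + 5000·60.5 + 1500·43.0 + 4200·22.5) / 16700 = 35.1078

ȳ_st ≈ 35.11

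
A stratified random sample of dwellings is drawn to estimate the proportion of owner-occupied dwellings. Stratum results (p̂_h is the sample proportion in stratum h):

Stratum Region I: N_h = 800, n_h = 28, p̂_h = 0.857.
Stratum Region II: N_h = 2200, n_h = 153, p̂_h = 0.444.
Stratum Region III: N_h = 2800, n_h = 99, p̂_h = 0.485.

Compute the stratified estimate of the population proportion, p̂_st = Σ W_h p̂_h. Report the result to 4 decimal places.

N = 5800; stratum weights W_h = N_h/N.
p̂_st = Σ W_h p̂_h = (800·0.857 + 2200·0.444 + 2800·0.485)/5800 = 0.52076

p̂_st ≈ 0.5208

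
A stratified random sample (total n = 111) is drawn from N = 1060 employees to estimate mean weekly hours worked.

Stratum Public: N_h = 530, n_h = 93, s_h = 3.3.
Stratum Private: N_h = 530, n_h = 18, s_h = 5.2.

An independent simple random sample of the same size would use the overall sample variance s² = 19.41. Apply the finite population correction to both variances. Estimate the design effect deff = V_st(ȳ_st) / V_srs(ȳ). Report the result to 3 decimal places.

deff ≈ 2.472

V̂(ȳ_st) = Σ W_h² (1 − n_h/N_h) s_h²/n_h, with W_h = N_h/N and N = 1060:
  stratum Public: (530/1060)²·(1 − 93/530)·3.3²/93 = 0.0241374
  stratum Private: (530/1060)²·(1 − 18/530)·5.2²/18 = 0.362801
V_st = 0.386938
V_srs = (1 − 111/1060)·19.41/111 = 0.156554
deff = V_st / V_srs = 0.386938/0.156554 = 2.4716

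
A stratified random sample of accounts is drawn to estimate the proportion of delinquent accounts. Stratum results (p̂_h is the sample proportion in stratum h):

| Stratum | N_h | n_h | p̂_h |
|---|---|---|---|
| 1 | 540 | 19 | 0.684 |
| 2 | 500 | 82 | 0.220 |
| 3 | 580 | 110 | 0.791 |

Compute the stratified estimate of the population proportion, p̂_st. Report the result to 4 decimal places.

p̂_st ≈ 0.5791

N = 1620; stratum weights W_h = N_h/N.
p̂_st = Σ W_h p̂_h = (540·0.684 + 500·0.220 + 580·0.791)/1620 = 0.57910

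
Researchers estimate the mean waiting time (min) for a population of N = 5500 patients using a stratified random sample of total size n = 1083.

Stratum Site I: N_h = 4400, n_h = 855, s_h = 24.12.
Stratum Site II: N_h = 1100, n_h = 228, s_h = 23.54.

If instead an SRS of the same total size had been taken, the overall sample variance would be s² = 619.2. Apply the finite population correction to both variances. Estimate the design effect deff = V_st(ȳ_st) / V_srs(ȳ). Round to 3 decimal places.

V̂(ȳ_st) = Σ W_h² (1 − n_h/N_h) s_h²/n_h, with W_h = N_h/N and N = 5500:
  stratum Site I: (4400/5500)²·(1 − 855/4400)·24.12²/855 = 0.350859
  stratum Site II: (1100/5500)²·(1 − 228/1100)·23.54²/228 = 0.0770658
V_st = 0.427924
V_srs = (1 − 1083/5500)·619.2/1083 = 0.459163
deff = V_st / V_srs = 0.427924/0.459163 = 0.9320

deff ≈ 0.932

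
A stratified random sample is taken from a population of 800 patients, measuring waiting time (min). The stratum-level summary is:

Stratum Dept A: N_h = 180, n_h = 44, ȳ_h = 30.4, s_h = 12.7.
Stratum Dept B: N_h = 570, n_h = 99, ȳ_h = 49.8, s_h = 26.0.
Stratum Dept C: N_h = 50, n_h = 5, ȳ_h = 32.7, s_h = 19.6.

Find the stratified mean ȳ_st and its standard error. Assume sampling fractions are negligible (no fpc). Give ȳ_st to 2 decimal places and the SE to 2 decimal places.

ȳ_st = Σ W_h ȳ_h = (180·30.4 + 570·49.8 + 50·32.7)/800 = 44.36625
V̂(ȳ_st) = Σ W_h² s_h²/n_h, with W_h = N_h/N and N = 800:
  stratum Dept A: (180/800)²·12.7²/44 = 0.185575
  stratum Dept B: (570/800)²·26.0²/99 = 3.46642
  stratum Dept C: (50/800)²·19.6²/5 = 0.300125
V̂(ȳ_st) = 3.95212
SE(ȳ_st) = √3.95212 = 1.98799

ȳ_st ≈ 44.37, SE ≈ 1.99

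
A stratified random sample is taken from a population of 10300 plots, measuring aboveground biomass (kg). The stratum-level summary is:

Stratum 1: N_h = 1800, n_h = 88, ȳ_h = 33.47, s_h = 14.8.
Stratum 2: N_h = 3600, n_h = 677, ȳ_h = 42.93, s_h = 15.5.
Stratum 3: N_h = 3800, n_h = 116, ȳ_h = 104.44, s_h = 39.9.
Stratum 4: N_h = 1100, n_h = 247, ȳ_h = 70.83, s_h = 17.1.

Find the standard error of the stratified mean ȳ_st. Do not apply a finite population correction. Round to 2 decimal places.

V̂(ȳ_st) = Σ W_h² s_h²/n_h, with W_h = N_h/N and N = 10300:
  stratum 1: (1800/10300)²·14.8²/88 = 0.0760171
  stratum 2: (3600/10300)²·15.5²/677 = 0.0433516
  stratum 3: (3800/10300)²·39.9²/116 = 1.86802
  stratum 4: (1100/10300)²·17.1²/247 = 0.0135023
V̂(ȳ_st) = 2.00089
SE(ȳ_st) = √2.00089 = 1.41453

SE(ȳ_st) ≈ 1.41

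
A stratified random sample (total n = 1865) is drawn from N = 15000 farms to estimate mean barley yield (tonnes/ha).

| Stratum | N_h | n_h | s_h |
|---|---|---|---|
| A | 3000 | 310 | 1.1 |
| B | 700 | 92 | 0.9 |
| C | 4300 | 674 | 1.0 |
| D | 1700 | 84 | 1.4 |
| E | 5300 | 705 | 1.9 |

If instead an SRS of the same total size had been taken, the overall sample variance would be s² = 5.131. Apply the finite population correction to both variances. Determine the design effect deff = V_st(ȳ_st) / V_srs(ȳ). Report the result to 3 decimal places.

V̂(ȳ_st) = Σ W_h² (1 − n_h/N_h) s_h²/n_h, with W_h = N_h/N and N = 15000:
  stratum A: (3000/15000)²·(1 − 310/3000)·1.1²/310 = 0.000139996
  stratum B: (700/15000)²·(1 − 92/700)·0.9²/92 = 1.66539e-05
  stratum C: (4300/15000)²·(1 − 674/4300)·1.0²/674 = 0.000102814
  stratum D: (1700/15000)²·(1 − 84/1700)·1.4²/84 = 0.000284895
  stratum E: (5300/15000)²·(1 − 705/5300)·1.9²/705 = 0.000554239
V_st = 0.0010986
V_srs = (1 − 1865/15000)·5.131/1865 = 0.00240914
deff = V_st / V_srs = 0.0010986/0.00240914 = 0.4560

deff ≈ 0.456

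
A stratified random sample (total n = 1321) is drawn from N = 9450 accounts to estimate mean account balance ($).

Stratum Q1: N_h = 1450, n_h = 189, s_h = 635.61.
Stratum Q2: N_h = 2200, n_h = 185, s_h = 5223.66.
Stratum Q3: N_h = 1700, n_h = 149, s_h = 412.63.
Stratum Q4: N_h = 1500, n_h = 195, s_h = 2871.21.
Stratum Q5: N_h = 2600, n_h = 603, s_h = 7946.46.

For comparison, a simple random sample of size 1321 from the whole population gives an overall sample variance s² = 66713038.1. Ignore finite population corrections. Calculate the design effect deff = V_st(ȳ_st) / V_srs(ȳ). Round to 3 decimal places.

deff ≈ 0.338

V̂(ȳ_st) = Σ W_h² s_h²/n_h, with W_h = N_h/N and N = 9450:
  stratum Q1: (1450/9450)²·635.61²/189 = 50.326
  stratum Q2: (2200/9450)²·5223.66²/185 = 7993.92
  stratum Q3: (1700/9450)²·412.63²/149 = 36.9802
  stratum Q4: (1500/9450)²·2871.21²/195 = 1065.16
  stratum Q5: (2600/9450)²·7946.46²/603 = 7927.08
V_st = 17073.5
V_srs = s²/n = 66713038.1/1321 = 50501.9
deff = V_st / V_srs = 17073.5/50501.9 = 0.3381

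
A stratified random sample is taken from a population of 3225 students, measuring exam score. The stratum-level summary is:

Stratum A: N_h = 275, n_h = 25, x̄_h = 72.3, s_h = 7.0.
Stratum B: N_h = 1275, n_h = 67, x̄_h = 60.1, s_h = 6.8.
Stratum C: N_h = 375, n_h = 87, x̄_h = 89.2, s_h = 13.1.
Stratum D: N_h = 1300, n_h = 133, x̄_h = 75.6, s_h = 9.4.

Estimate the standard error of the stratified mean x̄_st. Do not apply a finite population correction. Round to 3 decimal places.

V̂(x̄_st) = Σ W_h² s_h²/n_h, with W_h = N_h/N and N = 3225:
  stratum A: (275/3225)²·7.0²/25 = 0.0142515
  stratum B: (1275/3225)²·6.8²/67 = 0.107871
  stratum C: (375/3225)²·13.1²/87 = 0.0266702
  stratum D: (1300/3225)²·9.4²/133 = 0.107952
V̂(x̄_st) = 0.256745
SE(x̄_st) = √0.256745 = 0.5067

SE(x̄_st) ≈ 0.507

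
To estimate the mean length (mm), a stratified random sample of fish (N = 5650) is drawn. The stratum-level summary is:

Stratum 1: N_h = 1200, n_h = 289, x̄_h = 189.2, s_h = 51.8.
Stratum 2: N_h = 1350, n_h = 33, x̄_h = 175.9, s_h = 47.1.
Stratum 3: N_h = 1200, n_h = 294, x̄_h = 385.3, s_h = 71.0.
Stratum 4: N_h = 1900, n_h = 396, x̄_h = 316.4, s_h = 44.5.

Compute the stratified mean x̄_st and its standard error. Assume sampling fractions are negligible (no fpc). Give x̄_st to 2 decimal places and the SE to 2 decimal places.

x̄_st ≈ 270.45, SE ≈ 2.37

x̄_st = Σ W_h x̄_h = (1200·189.2 + 1350·175.9 + 1200·385.3 + 1900·316.4)/5650 = 270.44690
V̂(x̄_st) = Σ W_h² s_h²/n_h, with W_h = N_h/N and N = 5650:
  stratum 1: (1200/5650)²·51.8²/289 = 0.41882
  stratum 2: (1350/5650)²·47.1²/33 = 3.83794
  stratum 3: (1200/5650)²·71.0²/294 = 0.773455
  stratum 4: (1900/5650)²·44.5²/396 = 0.565503
V̂(x̄_st) = 5.59572
SE(x̄_st) = √5.59572 = 2.36553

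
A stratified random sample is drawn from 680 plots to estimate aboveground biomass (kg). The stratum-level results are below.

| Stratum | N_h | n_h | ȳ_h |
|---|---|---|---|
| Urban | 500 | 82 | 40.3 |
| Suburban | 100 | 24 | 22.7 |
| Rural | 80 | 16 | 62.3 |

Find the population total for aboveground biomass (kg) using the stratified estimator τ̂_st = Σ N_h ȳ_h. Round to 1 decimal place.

τ̂_st = Σ N_h ȳ_h = 500·40.3 + 100·22.7 + 80·62.3 = 27404.0

τ̂_st ≈ 27404.0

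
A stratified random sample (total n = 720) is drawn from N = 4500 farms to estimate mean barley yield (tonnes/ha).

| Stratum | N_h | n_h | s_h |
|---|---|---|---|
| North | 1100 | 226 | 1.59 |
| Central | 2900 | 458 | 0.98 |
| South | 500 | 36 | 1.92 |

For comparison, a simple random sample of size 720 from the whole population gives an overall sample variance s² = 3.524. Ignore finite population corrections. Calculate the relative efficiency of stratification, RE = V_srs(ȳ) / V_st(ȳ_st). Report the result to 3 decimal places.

RE ≈ 1.746

V̂(ȳ_st) = Σ W_h² s_h²/n_h, with W_h = N_h/N and N = 4500:
  stratum North: (1100/4500)²·1.59²/226 = 0.000668415
  stratum Central: (2900/4500)²·0.98²/458 = 0.000870879
  stratum South: (500/4500)²·1.92²/36 = 0.0012642
V_st = 0.00280349
V_srs = s²/n = 3.524/720 = 0.00489444
Relative efficiency = V_srs / V_st = 0.00489444/0.00280349 = 1.7458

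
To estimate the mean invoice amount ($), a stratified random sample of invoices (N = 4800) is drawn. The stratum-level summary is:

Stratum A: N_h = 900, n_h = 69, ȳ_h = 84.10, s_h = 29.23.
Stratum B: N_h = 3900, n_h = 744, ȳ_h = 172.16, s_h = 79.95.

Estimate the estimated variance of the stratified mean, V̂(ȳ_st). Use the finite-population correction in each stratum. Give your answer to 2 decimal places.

V̂(ȳ_st) = Σ W_h² (1 − n_h/N_h) s_h²/n_h, with W_h = N_h/N and N = 4800:
  stratum A: (900/4800)²·(1 − 69/900)·29.23²/69 = 0.401948
  stratum B: (3900/4800)²·(1 − 744/3900)·79.95²/744 = 4.58969
V̂(ȳ_st) = 4.99164

V̂(ȳ_st) ≈ 4.99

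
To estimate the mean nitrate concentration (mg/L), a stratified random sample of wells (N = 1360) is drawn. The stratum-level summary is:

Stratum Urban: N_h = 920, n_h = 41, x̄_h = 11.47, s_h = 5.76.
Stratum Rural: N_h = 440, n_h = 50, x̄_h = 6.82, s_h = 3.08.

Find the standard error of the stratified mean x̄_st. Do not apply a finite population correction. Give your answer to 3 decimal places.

SE(x̄_st) ≈ 0.625

V̂(x̄_st) = Σ W_h² s_h²/n_h, with W_h = N_h/N and N = 1360:
  stratum Urban: (920/1360)²·5.76²/41 = 0.370304
  stratum Rural: (440/1360)²·3.08²/50 = 0.0198591
V̂(x̄_st) = 0.390164
SE(x̄_st) = √0.390164 = 0.624631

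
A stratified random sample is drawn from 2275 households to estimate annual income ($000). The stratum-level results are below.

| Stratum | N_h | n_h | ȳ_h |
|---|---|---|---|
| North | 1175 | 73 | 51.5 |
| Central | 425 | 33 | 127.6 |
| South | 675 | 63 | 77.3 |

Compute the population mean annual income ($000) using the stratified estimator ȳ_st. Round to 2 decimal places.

ȳ_st ≈ 73.37

N = Σ N_h = 2275. Stratum weights W_h = N_h/N.
ȳ_st = (1175·51.5 + 425·127.6 + 675·77.3) / 2275 = 73.3714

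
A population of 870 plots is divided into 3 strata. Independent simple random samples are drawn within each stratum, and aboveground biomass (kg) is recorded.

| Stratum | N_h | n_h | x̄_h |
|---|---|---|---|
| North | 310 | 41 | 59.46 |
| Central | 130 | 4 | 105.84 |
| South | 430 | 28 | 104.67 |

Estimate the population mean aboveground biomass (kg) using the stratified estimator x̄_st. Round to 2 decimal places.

N = Σ N_h = 870. Stratum weights W_h = N_h/N.
x̄_st = (310·59.46 + 130·105.84 + 430·104.67) / 870 = 88.7355

x̄_st ≈ 88.74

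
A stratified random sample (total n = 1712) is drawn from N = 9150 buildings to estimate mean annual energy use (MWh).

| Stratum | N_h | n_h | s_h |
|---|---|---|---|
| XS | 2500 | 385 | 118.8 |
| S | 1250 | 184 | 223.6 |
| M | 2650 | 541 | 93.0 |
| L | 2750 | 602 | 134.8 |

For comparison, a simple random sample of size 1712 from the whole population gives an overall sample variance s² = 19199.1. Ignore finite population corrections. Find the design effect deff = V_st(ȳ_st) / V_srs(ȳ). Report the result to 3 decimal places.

V̂(ȳ_st) = Σ W_h² s_h²/n_h, with W_h = N_h/N and N = 9150:
  stratum XS: (2500/9150)²·118.8²/385 = 2.73659
  stratum S: (1250/9150)²·223.6²/184 = 5.07112
  stratum M: (2650/9150)²·93.0²/541 = 1.34097
  stratum L: (2750/9150)²·134.8²/602 = 2.72651
V_st = 11.8752
V_srs = s²/n = 19199.1/1712 = 11.2144
deff = V_st / V_srs = 11.8752/11.2144 = 1.0589

deff ≈ 1.059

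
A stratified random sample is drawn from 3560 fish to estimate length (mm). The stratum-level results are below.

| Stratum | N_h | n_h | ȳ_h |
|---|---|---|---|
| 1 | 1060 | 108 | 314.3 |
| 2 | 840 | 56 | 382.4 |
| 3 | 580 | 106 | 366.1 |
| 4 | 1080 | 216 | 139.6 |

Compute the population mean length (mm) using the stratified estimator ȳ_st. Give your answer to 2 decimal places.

ȳ_st ≈ 285.81

N = Σ N_h = 3560. Stratum weights W_h = N_h/N.
ȳ_st = (1060·314.3 + 840·382.4 + 580·366.1 + 1080·139.6) / 3560 = 285.8090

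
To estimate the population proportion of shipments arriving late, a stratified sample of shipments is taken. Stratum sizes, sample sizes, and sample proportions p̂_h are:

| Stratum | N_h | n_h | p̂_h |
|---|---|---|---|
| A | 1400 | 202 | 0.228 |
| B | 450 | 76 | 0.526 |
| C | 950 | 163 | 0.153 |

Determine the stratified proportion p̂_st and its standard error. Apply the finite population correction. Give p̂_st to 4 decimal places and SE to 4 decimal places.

p̂_st ≈ 0.2504, SE ≈ 0.0183

N = 2800; stratum weights W_h = N_h/N.
p̂_st = Σ W_h p̂_h = (1400·0.228 + 450·0.526 + 950·0.153)/2800 = 0.25045
V̂(p̂_st) = Σ W_h² (1 − n_h/N_h) p̂_h(1−p̂_h)/(n_h−1):
  stratum A: (1400/2800)²·(1 − 202/1400)·0.228·0.772/201 = 0.000187338
  stratum B: (450/2800)²·(1 − 76/450)·0.526·0.474/75 = 7.13626e-05
  stratum C: (950/2800)²·(1 − 163/950)·0.153·0.847/162 = 7.62855e-05
V̂(p̂_st) = 0.000334986; SE = √V̂ = 0.0183026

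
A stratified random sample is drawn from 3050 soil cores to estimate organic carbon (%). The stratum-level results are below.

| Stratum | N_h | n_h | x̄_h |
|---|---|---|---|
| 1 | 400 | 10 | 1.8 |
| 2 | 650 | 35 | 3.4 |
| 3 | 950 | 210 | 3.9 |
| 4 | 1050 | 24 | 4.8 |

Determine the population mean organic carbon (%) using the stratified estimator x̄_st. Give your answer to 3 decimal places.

N = Σ N_h = 3050. Stratum weights W_h = N_h/N.
x̄_st = (400·1.8 + 650·3.4 + 950·3.9 + 1050·4.8) / 3050 = 3.82787

x̄_st ≈ 3.828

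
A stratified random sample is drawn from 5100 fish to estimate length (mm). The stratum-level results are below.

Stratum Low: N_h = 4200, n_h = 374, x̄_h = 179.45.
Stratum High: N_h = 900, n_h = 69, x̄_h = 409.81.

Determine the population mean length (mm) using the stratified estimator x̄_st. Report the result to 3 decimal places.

x̄_st ≈ 220.102

N = Σ N_h = 5100. Stratum weights W_h = N_h/N.
x̄_st = (4200·179.45 + 900·409.81) / 5100 = 220.10176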